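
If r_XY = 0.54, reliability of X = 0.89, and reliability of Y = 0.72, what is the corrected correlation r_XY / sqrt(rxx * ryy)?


r_corrected = rxy / sqrt(rxx * ryy)
= 0.54 / sqrt(0.89 * 0.72)
= 0.54 / sqrt(0.6408)
= 0.54 / 0.8005
r_corrected = 0.6746

0.6746


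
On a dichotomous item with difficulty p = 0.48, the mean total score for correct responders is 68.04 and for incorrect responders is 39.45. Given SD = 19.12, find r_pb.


q = 1 - p = 0.52
rpb = ((M1 - M0) / SD) * sqrt(p * q)
rpb = ((68.04 - 39.45) / 19.12) * sqrt(0.48 * 0.52)
rpb = 0.747

0.747


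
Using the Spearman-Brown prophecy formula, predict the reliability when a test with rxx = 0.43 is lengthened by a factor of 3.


r_new = (n * rxx) / (1 + (n-1) * rxx)
r_new = (3 * 0.43) / (1 + 2 * 0.43)
r_new = 1.29 / 1.86
r_new = 0.6935

0.6935


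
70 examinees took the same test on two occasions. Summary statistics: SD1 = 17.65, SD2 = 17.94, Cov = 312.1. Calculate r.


r = cov(X,Y) / (SD_X * SD_Y)
r = 312.1 / (17.65 * 17.94)
r = 312.1 / 316.641
r = 0.9857

0.9857


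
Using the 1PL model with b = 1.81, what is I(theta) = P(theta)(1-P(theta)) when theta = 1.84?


P = 1/(1+exp(-(1.84-1.81))) = 0.5075
I = P*(1-P) = 0.5075 * 0.4925
I = 0.2499

0.2499


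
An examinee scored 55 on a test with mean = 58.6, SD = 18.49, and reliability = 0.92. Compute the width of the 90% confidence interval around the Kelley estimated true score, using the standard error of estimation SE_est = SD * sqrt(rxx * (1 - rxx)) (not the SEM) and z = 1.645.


True score estimate = 0.92*55 + 0.08*58.6 = 55.288
SE_est = SD * sqrt(rxx * (1 - rxx)) = 18.49 * sqrt(0.92 * 0.08) = 18.49 * sqrt(0.0736) = 5.016211
CI = T_est +/- z * SE_est, so width = 2 * z * SE_est = 2 * 1.645 * 5.016211
Width = 16.5033

16.5033


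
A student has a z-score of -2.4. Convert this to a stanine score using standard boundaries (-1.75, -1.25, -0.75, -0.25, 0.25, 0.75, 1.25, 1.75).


Stanine boundaries: [-1.75, -1.25, -0.75, -0.25, 0.25, 0.75, 1.25, 1.75]
z = -2.4
Check each boundary:
  z < -1.75
  z < -1.25
  z < -0.75
  z < -0.25
  z < 0.25
  z < 0.75
  z < 1.25
  z < 1.75
Highest qualifying boundary gives stanine = 1

1


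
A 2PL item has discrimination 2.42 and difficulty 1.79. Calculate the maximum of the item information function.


For 2PL, max info at theta = b = 1.79
I_max = a^2 / 4 = 2.42^2 / 4
= 5.8564 / 4
I_max = 1.4641

1.4641


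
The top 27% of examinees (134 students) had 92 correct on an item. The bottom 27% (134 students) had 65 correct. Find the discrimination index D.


p_upper = 92/134 = 0.6866
p_lower = 65/134 = 0.4851
D = 0.6866 - 0.4851 = 0.2015

0.2015


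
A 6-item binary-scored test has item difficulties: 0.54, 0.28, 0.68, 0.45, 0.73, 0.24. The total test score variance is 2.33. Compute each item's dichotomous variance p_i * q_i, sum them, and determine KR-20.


For each item, compute p_i * q_i:
  Item 1: 0.54 * 0.46 = 0.2484
  Item 2: 0.28 * 0.72 = 0.2016
  Item 3: 0.68 * 0.32 = 0.2176
  Item 4: 0.45 * 0.55 = 0.2475
  Item 5: 0.73 * 0.27 = 0.1971
  Item 6: 0.24 * 0.76 = 0.1824
Sum(p_i * q_i) = 0.2484 + 0.2016 + 0.2176 + 0.2475 + 0.1971 + 0.1824 = 1.2946
KR-20 = (k/(k-1)) * (1 - Sum(p_i*q_i) / Var_total)
= (6/5) * (1 - 1.2946/2.33)
= 1.2 * 0.4444
KR-20 = 0.5333

0.5333


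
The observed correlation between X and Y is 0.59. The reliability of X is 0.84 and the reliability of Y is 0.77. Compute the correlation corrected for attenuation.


r_corrected = rxy / sqrt(rxx * ryy)
= 0.59 / sqrt(0.84 * 0.77)
= 0.59 / sqrt(0.6468)
= 0.59 / 0.804239
r_corrected = 0.7336

0.7336


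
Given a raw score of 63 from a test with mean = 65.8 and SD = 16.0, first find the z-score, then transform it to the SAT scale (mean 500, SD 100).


z = (X - mean) / SD = (63 - 65.8) / 16.0
z = -2.8 / 16.0
z = -0.175
SAT-scale = SAT = 500 + 100z
Carry z at full precision (z = -2.8 / 16.0) into the conversion:
SAT-scale = 500 + 100 * (-2.8 / 16.0) = 500 + -280 / 16.0
SAT-scale = 500 + -17.5
SAT-scale = 482.5

482.5


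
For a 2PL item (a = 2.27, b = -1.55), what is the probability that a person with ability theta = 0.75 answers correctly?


a*(theta - b) = 2.27 * (0.75 - -1.55) = 5.221
exp(-5.221) = 0.0054
P = 1 / (1 + 0.0054)
P = 0.9946

0.9946


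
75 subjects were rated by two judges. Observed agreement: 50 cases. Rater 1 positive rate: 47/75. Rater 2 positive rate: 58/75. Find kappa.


P_o = 50/75 = 0.666667
P_e = (47*58 + 28*17) / 5625 = 0.569244
kappa = (P_o - P_e) / (1 - P_e)
kappa = (0.666667 - 0.569244) / (1 - 0.569244)
kappa = 0.2262

0.2262


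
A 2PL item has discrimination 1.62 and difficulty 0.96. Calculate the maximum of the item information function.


For 2PL, max info at theta = b = 0.96
I_max = a^2 / 4 = 1.62^2 / 4
= 2.6244 / 4
I_max = 0.6561

0.6561


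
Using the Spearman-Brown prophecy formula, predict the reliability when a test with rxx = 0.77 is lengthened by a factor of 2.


r_new = (n * rxx) / (1 + (n-1) * rxx)
r_new = (2 * 0.77) / (1 + 1 * 0.77)
r_new = 1.54 / 1.77
r_new = 0.8701

0.8701


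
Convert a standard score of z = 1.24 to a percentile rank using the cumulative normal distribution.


CDF(z) = 0.5 * (1 + erf(z/sqrt(2)))
erf(0.8768) = 0.785
CDF = 0.8925
Percentile rank = 0.8925 * 100 = 89.25

89.25


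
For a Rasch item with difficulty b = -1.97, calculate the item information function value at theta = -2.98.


P = 1/(1+exp(-(-2.98--1.97))) = 0.267
I = P*(1-P) = 0.267 * 0.733
I = 0.1957

0.1957


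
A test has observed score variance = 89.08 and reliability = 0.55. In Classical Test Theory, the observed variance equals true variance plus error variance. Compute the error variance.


var_true = rxx * var_obs = 0.55 * 89.08 = 48.994
var_error = var_obs - var_true
var_error = 89.08 - 48.994
var_error = 40.086

40.086


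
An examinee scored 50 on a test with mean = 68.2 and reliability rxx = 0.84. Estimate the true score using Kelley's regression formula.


T_est = rxx * X + (1 - rxx) * mean
T_est = 0.84 * 50 + 0.16 * 68.2
T_est = 42.0 + 10.912
T_est = 52.912

52.912


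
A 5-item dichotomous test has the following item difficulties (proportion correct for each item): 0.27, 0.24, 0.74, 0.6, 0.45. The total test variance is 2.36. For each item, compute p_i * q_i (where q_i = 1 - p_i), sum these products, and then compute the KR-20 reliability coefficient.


For each item, compute p_i * q_i:
  Item 1: 0.27 * 0.73 = 0.1971
  Item 2: 0.24 * 0.76 = 0.1824
  Item 3: 0.74 * 0.26 = 0.1924
  Item 4: 0.6 * 0.4 = 0.24
  Item 5: 0.45 * 0.55 = 0.2475
Sum(p_i * q_i) = 0.1971 + 0.1824 + 0.1924 + 0.24 + 0.2475 = 1.0594
KR-20 = (k/(k-1)) * (1 - Sum(p_i*q_i) / Var_total)
= (5/4) * (1 - 1.0594/2.36)
= 1.25 * 0.5511
KR-20 = 0.6889

0.6889


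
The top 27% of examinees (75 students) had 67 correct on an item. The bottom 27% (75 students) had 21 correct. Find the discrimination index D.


p_upper = 67/75 = 0.8933
p_lower = 21/75 = 0.28
D = 0.8933 - 0.28 = 0.6133

0.6133


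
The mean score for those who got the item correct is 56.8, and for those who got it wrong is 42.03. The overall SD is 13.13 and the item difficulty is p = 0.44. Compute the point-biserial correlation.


q = 1 - p = 0.56
rpb = ((M1 - M0) / SD) * sqrt(p * q)
rpb = ((56.8 - 42.03) / 13.13) * sqrt(0.44 * 0.56)
rpb = 0.5584

0.5584


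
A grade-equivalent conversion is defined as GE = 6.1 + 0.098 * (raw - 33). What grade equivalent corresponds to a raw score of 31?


raw - median = 31 - 33 = -2
slope * diff = 0.098 * -2 = -0.196
GE = 6.1 + -0.196
GE = 5.904

5.904


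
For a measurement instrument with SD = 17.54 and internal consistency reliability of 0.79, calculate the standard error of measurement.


SEM = SD * sqrt(1 - rxx)
SEM = 17.54 * sqrt(1 - 0.79)
SEM = 17.54 * sqrt(0.21) = 17.54 * 0.458258
SEM = 8.0378

8.0378


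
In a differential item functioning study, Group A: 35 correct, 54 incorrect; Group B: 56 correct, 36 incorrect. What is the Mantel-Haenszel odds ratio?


Odds_A = 35/54 = 0.6481
Odds_B = 56/36 = 1.5556
OR = Odds_A / Odds_B = 0.6481 / 1.5556
Exactly, OR = (35 * 36) / (54 * 56) = 1260 / 3024
OR = 0.4167

0.4167


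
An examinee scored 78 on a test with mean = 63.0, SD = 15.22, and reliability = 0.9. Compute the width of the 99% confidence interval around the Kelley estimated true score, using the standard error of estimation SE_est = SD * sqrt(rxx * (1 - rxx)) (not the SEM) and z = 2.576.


True score estimate = 0.9*78 + 0.1*63.0 = 76.5
SE_est = SD * sqrt(rxx * (1 - rxx)) = 15.22 * sqrt(0.9 * 0.1) = 15.22 * sqrt(0.09) = 4.566
CI = T_est +/- z * SE_est, so width = 2 * z * SE_est = 2 * 2.576 * 4.566
Width = 23.524

23.524


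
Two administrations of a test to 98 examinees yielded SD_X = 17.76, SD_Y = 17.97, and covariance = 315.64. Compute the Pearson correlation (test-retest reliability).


r = cov(X,Y) / (SD_X * SD_Y)
r = 315.64 / (17.76 * 17.97)
r = 315.64 / 319.1472
r = 0.989

0.989


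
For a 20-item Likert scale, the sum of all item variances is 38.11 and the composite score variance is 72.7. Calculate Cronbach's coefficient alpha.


alpha = (k/(k-1)) * (1 - sum(si^2)/s_total^2)
= (20/19) * (1 - 38.11/72.7)
alpha = 0.5008

0.5008


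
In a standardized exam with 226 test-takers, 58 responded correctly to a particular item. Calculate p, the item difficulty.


Item difficulty p = number correct / total examinees
p = 58 / 226
p = 0.2566

0.2566


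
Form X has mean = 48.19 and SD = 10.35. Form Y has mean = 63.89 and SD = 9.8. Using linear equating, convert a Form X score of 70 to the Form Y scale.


slope = SD_Y / SD_X = 9.8 / 10.35 ~ 0.9469
intercept = mean_Y - slope * mean_X = 63.89 - (9.8 / 10.35) * 48.19 ~ 18.2608
Y = slope * X + intercept. To avoid rounding drift from the rounded slope/intercept, evaluate the equivalent form Y = mean_Y + SD_Y * (X - mean_X) / SD_X at full precision:
Y = 63.89 + 9.8 * (70 - 48.19) / 10.35
Y = 63.89 + 9.8 * 21.81 / 10.35
Y = 63.89 + 213.738 / 10.35
Y = 63.89 + 20.651
Y = 84.541

84.541


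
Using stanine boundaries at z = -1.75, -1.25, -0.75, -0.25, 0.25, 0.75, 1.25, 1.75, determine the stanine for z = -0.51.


Stanine boundaries: [-1.75, -1.25, -0.75, -0.25, 0.25, 0.75, 1.25, 1.75]
z = -0.51
Check each boundary:
  z >= -1.75 -> could be stanine 2
  z >= -1.25 -> could be stanine 3
  z >= -0.75 -> could be stanine 4
  z < -0.25
  z < 0.25
  z < 0.75
  z < 1.25
  z < 1.75
Highest qualifying boundary gives stanine = 4

4


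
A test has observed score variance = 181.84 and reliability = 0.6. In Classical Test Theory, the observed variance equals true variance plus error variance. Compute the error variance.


var_true = rxx * var_obs = 0.6 * 181.84 = 109.104
var_error = var_obs - var_true
var_error = 181.84 - 109.104
var_error = 72.736

72.736


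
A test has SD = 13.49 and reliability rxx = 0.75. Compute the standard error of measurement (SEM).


SEM = SD * sqrt(1 - rxx)
SEM = 13.49 * sqrt(1 - 0.75)
SEM = 13.49 * sqrt(0.25) = 13.49 * 0.5
SEM = 6.745

6.745


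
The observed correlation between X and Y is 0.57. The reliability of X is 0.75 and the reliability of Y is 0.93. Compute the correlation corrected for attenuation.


r_corrected = rxy / sqrt(rxx * ryy)
= 0.57 / sqrt(0.75 * 0.93)
= 0.57 / sqrt(0.6975)
= 0.57 / 0.835165
r_corrected = 0.6825

0.6825


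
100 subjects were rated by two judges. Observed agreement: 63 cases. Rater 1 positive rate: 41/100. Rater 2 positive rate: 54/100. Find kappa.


P_o = 63/100 = 0.63
P_e = (41*54 + 59*46) / 10000 = 0.4928
kappa = (P_o - P_e) / (1 - P_e)
kappa = (0.63 - 0.4928) / (1 - 0.4928)
kappa = 0.2705

0.2705


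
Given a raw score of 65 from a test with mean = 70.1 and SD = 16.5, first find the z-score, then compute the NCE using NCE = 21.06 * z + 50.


z = (X - mean) / SD = (65 - 70.1) / 16.5
z = -5.1 / 16.5
z = -0.3091
NCE = NCE = 21.06z + 50
Carry z at full precision (z = -5.1 / 16.5) into the conversion:
NCE = 21.06 * (-5.1 / 16.5) + 50 = -107.406 / 16.5 + 50
NCE = -6.5095 + 50
NCE = 43.4905

43.4905


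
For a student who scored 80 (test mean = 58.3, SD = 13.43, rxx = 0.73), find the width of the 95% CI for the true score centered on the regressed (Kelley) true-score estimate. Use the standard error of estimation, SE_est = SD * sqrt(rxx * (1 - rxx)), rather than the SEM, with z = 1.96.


True score estimate = 0.73*80 + 0.27*58.3 = 74.141
SE_est = SD * sqrt(rxx * (1 - rxx)) = 13.43 * sqrt(0.73 * 0.27) = 13.43 * sqrt(0.1971) = 5.962376
CI = T_est +/- z * SE_est, so width = 2 * z * SE_est = 2 * 1.96 * 5.962376
Width = 23.3725

23.3725


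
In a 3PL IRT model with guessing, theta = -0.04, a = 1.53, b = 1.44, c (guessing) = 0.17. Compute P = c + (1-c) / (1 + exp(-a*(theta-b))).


logit = 1.53*(-0.04 - 1.44) = -2.2644
P* = 1/(1 + exp(--2.2644)) = 0.0941
P = 0.17 + (1 - 0.17) * 0.0941
P = 0.2481

0.2481


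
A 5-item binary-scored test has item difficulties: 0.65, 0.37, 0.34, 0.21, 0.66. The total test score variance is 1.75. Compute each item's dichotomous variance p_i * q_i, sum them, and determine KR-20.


For each item, compute p_i * q_i:
  Item 1: 0.65 * 0.35 = 0.2275
  Item 2: 0.37 * 0.63 = 0.2331
  Item 3: 0.34 * 0.66 = 0.2244
  Item 4: 0.21 * 0.79 = 0.1659
  Item 5: 0.66 * 0.34 = 0.2244
Sum(p_i * q_i) = 0.2275 + 0.2331 + 0.2244 + 0.1659 + 0.2244 = 1.0753
KR-20 = (k/(k-1)) * (1 - Sum(p_i*q_i) / Var_total)
= (5/4) * (1 - 1.0753/1.75)
= 1.25 * 0.3855
KR-20 = 0.4819

0.4819


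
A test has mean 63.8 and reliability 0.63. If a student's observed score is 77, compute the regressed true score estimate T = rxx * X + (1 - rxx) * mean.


T_est = rxx * X + (1 - rxx) * mean
T_est = 0.63 * 77 + 0.37 * 63.8
T_est = 48.51 + 23.606
T_est = 72.116

72.116


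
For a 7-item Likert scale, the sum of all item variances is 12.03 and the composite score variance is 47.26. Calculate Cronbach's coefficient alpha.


alpha = (k/(k-1)) * (1 - sum(si^2)/s_total^2)
= (7/6) * (1 - 12.03/47.26)
alpha = 0.8697

0.8697


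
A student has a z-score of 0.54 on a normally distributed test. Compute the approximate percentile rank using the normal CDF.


CDF(z) = 0.5 * (1 + erf(z/sqrt(2)))
erf(0.3818) = 0.4108
CDF = 0.7054
Percentile rank = 0.7054 * 100 = 70.54

70.54


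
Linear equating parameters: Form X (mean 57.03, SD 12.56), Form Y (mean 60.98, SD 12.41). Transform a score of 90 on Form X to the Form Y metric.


slope = SD_Y / SD_X = 12.41 / 12.56 ~ 0.9881
intercept = mean_Y - slope * mean_X = 60.98 - (12.41 / 12.56) * 57.03 ~ 4.6311
Y = slope * X + intercept. To avoid rounding drift from the rounded slope/intercept, evaluate the equivalent form Y = mean_Y + SD_Y * (X - mean_X) / SD_X at full precision:
Y = 60.98 + 12.41 * (90 - 57.03) / 12.56
Y = 60.98 + 12.41 * 32.97 / 12.56
Y = 60.98 + 409.1577 / 12.56
Y = 60.98 + 32.5762
Y = 93.5562

93.5562


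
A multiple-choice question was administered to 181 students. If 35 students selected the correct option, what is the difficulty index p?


Item difficulty p = number correct / total examinees
p = 35 / 181
p = 0.1934

0.1934


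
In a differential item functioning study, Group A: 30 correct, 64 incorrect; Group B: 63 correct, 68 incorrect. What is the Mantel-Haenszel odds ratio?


Odds_A = 30/64 = 0.4688
Odds_B = 63/68 = 0.9265
OR = Odds_A / Odds_B = 0.4688 / 0.9265
Exactly, OR = (30 * 68) / (64 * 63) = 2040 / 4032
OR = 0.506

0.506


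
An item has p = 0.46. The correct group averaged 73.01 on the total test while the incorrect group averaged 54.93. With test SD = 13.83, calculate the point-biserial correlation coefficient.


q = 1 - p = 0.54
rpb = ((M1 - M0) / SD) * sqrt(p * q)
rpb = ((73.01 - 54.93) / 13.83) * sqrt(0.46 * 0.54)
rpb = 0.6516

0.6516


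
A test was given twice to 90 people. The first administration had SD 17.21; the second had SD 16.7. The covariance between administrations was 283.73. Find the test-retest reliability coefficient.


r = cov(X,Y) / (SD_X * SD_Y)
r = 283.73 / (17.21 * 16.7)
r = 283.73 / 287.407
r = 0.9872

0.9872


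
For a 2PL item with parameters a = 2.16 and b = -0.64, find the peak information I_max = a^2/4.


For 2PL, max info at theta = b = -0.64
I_max = a^2 / 4 = 2.16^2 / 4
= 4.6656 / 4
I_max = 1.1664

1.1664


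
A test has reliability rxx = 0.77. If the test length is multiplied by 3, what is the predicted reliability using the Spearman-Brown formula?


r_new = (n * rxx) / (1 + (n-1) * rxx)
r_new = (3 * 0.77) / (1 + 2 * 0.77)
r_new = 2.31 / 2.54
r_new = 0.9094

0.9094


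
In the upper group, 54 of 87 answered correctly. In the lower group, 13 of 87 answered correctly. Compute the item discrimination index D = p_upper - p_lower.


p_upper = 54/87 = 0.6207
p_lower = 13/87 = 0.1494
D = 0.6207 - 0.1494 = 0.4713

0.4713


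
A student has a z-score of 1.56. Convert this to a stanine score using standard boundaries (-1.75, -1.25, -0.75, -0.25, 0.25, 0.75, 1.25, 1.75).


Stanine boundaries: [-1.75, -1.25, -0.75, -0.25, 0.25, 0.75, 1.25, 1.75]
z = 1.56
Check each boundary:
  z >= -1.75 -> could be stanine 2
  z >= -1.25 -> could be stanine 3
  z >= -0.75 -> could be stanine 4
  z >= -0.25 -> could be stanine 5
  z >= 0.25 -> could be stanine 6
  z >= 0.75 -> could be stanine 7
  z >= 1.25 -> could be stanine 8
  z < 1.75
Highest qualifying boundary gives stanine = 8

8


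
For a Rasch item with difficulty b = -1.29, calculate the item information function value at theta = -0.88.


P = 1/(1+exp(-(-0.88--1.29))) = 0.6011
I = P*(1-P) = 0.6011 * 0.3989
I = 0.2398

0.2398


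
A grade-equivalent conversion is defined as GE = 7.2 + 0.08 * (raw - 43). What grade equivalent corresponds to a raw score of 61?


raw - median = 61 - 43 = 18
slope * diff = 0.08 * 18 = 1.44
GE = 7.2 + 1.44
GE = 8.64

8.64


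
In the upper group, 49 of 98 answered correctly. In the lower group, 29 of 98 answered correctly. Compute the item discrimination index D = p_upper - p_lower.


p_upper = 49/98 = 0.5
p_lower = 29/98 = 0.2959
D = 0.5 - 0.2959 = 0.2041

0.2041


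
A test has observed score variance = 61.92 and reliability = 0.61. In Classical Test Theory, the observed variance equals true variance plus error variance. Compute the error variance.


var_true = rxx * var_obs = 0.61 * 61.92 = 37.7712
var_error = var_obs - var_true
var_error = 61.92 - 37.7712
var_error = 24.1488

24.1488


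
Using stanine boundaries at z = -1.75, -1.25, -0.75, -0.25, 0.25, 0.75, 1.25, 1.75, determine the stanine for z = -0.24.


Stanine boundaries: [-1.75, -1.25, -0.75, -0.25, 0.25, 0.75, 1.25, 1.75]
z = -0.24
Check each boundary:
  z >= -1.75 -> could be stanine 2
  z >= -1.25 -> could be stanine 3
  z >= -0.75 -> could be stanine 4
  z >= -0.25 -> could be stanine 5
  z < 0.25
  z < 0.75
  z < 1.25
  z < 1.75
Highest qualifying boundary gives stanine = 5

5


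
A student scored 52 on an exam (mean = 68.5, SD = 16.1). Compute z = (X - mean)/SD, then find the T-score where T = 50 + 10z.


z = (X - mean) / SD = (52 - 68.5) / 16.1
z = -16.5 / 16.1
z = -1.0248
T-score = T = 50 + 10z
Carry z at full precision (z = -16.5 / 16.1) into the conversion:
T-score = 50 + 10 * (-16.5 / 16.1) = 50 + -165 / 16.1
T-score = 50 + -10.2484
T-score = 39.7516

39.7516


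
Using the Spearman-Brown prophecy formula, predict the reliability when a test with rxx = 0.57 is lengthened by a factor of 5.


r_new = (n * rxx) / (1 + (n-1) * rxx)
r_new = (5 * 0.57) / (1 + 4 * 0.57)
r_new = 2.85 / 3.28
r_new = 0.8689

0.8689


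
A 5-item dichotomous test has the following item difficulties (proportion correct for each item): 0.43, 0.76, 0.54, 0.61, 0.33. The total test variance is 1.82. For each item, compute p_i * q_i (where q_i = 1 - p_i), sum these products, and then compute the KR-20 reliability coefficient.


For each item, compute p_i * q_i:
  Item 1: 0.43 * 0.57 = 0.2451
  Item 2: 0.76 * 0.24 = 0.1824
  Item 3: 0.54 * 0.46 = 0.2484
  Item 4: 0.61 * 0.39 = 0.2379
  Item 5: 0.33 * 0.67 = 0.2211
Sum(p_i * q_i) = 0.2451 + 0.1824 + 0.2484 + 0.2379 + 0.2211 = 1.1349
KR-20 = (k/(k-1)) * (1 - Sum(p_i*q_i) / Var_total)
= (5/4) * (1 - 1.1349/1.82)
= 1.25 * 0.3764
KR-20 = 0.4705

0.4705


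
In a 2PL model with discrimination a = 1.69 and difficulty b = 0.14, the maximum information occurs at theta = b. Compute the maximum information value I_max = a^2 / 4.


For 2PL, max info at theta = b = 0.14
I_max = a^2 / 4 = 1.69^2 / 4
= 2.8561 / 4
I_max = 0.714

0.714


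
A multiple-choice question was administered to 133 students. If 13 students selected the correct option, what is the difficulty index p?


Item difficulty p = number correct / total examinees
p = 13 / 133
p = 0.0977

0.0977


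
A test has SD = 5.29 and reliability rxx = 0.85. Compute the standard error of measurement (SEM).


SEM = SD * sqrt(1 - rxx)
SEM = 5.29 * sqrt(1 - 0.85)
SEM = 5.29 * sqrt(0.15) = 5.29 * 0.387298
SEM = 2.0488

2.0488


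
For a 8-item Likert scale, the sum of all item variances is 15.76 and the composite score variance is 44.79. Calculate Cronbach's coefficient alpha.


alpha = (k/(k-1)) * (1 - sum(si^2)/s_total^2)
= (8/7) * (1 - 15.76/44.79)
alpha = 0.7407

0.7407


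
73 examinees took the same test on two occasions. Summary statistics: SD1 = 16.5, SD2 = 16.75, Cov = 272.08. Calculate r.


r = cov(X,Y) / (SD_X * SD_Y)
r = 272.08 / (16.5 * 16.75)
r = 272.08 / 276.375
r = 0.9845

0.9845


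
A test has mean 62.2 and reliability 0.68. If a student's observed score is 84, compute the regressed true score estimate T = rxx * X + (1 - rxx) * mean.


T_est = rxx * X + (1 - rxx) * mean
T_est = 0.68 * 84 + 0.32 * 62.2
T_est = 57.12 + 19.904
T_est = 77.024

77.024


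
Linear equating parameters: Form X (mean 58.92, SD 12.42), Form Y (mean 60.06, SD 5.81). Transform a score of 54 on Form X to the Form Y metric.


slope = SD_Y / SD_X = 5.81 / 12.42 ~ 0.4678
intercept = mean_Y - slope * mean_X = 60.06 - (5.81 / 12.42) * 58.92 ~ 32.4976
Y = slope * X + intercept. To avoid rounding drift from the rounded slope/intercept, evaluate the equivalent form Y = mean_Y + SD_Y * (X - mean_X) / SD_X at full precision:
Y = 60.06 + 5.81 * (54 - 58.92) / 12.42
Y = 60.06 - 5.81 * 4.92 / 12.42
Y = 60.06 - 28.5852 / 12.42
Y = 60.06 - 2.3015
Y = 57.7585

57.7585


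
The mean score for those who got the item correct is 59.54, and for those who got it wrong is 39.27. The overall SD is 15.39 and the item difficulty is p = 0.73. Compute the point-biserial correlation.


q = 1 - p = 0.27
rpb = ((M1 - M0) / SD) * sqrt(p * q)
rpb = ((59.54 - 39.27) / 15.39) * sqrt(0.73 * 0.27)
rpb = 0.5847

0.5847


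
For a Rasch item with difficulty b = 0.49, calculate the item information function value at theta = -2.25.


P = 1/(1+exp(-(-2.25-0.49))) = 0.0607
I = P*(1-P) = 0.0607 * 0.9393
I = 0.057

0.057


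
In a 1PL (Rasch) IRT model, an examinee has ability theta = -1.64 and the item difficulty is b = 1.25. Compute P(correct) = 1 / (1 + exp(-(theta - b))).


theta - b = -1.64 - 1.25 = -2.89
exp(-(theta - b)) = exp(2.89) = 17.9933
P = 1 / (1 + 17.9933)
P = 0.0527

0.0527


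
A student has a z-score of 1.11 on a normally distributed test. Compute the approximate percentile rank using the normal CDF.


CDF(z) = 0.5 * (1 + erf(z/sqrt(2)))
erf(0.7849) = 0.733
CDF = 0.8665
Percentile rank = 0.8665 * 100 = 86.65

86.65


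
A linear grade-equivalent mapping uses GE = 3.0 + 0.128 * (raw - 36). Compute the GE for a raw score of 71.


raw - median = 71 - 36 = 35
slope * diff = 0.128 * 35 = 4.48
GE = 3.0 + 4.48
GE = 7.48

7.48


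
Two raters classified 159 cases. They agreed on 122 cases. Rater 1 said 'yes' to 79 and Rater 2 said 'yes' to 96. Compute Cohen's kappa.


P_o = 122/159 = 0.767296
P_e = (79*96 + 80*63) / 25281 = 0.499347
kappa = (P_o - P_e) / (1 - P_e)
kappa = (0.767296 - 0.499347) / (1 - 0.499347)
kappa = 0.5352

0.5352


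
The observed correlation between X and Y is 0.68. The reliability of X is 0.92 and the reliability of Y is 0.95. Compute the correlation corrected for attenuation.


r_corrected = rxy / sqrt(rxx * ryy)
= 0.68 / sqrt(0.92 * 0.95)
= 0.68 / sqrt(0.874)
= 0.68 / 0.93488
r_corrected = 0.7274

0.7274


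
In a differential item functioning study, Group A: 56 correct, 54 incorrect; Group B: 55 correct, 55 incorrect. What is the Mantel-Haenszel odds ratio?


Odds_A = 56/54 = 1.037
Odds_B = 55/55 = 1.0
OR = Odds_A / Odds_B = 1.037 / 1.0
Exactly, OR = (56 * 55) / (54 * 55) = 3080 / 2970
OR = 1.037

1.037


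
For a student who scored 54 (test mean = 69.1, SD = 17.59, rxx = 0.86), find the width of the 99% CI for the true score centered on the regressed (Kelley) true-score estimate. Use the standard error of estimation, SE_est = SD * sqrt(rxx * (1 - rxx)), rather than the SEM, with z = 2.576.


True score estimate = 0.86*54 + 0.14*69.1 = 56.114
SE_est = SD * sqrt(rxx * (1 - rxx)) = 17.59 * sqrt(0.86 * 0.14) = 17.59 * sqrt(0.1204) = 6.103502
CI = T_est +/- z * SE_est, so width = 2 * z * SE_est = 2 * 2.576 * 6.103502
Width = 31.4452

31.4452


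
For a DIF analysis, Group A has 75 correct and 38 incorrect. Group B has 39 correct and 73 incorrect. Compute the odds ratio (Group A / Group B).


Odds_A = 75/38 = 1.9737
Odds_B = 39/73 = 0.5342
OR = Odds_A / Odds_B = 1.9737 / 0.5342
Exactly, OR = (75 * 73) / (38 * 39) = 5475 / 1482
OR = 3.6943

3.6943


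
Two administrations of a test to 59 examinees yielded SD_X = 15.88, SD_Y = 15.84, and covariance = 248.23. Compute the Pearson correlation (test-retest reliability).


r = cov(X,Y) / (SD_X * SD_Y)
r = 248.23 / (15.88 * 15.84)
r = 248.23 / 251.5392
r = 0.9868

0.9868


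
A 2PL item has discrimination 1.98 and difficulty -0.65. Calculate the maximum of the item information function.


For 2PL, max info at theta = b = -0.65
I_max = a^2 / 4 = 1.98^2 / 4
= 3.9204 / 4
I_max = 0.9801

0.9801


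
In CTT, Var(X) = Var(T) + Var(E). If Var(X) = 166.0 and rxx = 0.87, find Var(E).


var_true = rxx * var_obs = 0.87 * 166.0 = 144.42
var_error = var_obs - var_true
var_error = 166.0 - 144.42
var_error = 21.58

21.58


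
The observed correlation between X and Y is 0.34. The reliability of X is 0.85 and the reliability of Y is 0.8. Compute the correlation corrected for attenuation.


r_corrected = rxy / sqrt(rxx * ryy)
= 0.34 / sqrt(0.85 * 0.8)
= 0.34 / sqrt(0.68)
= 0.34 / 0.824621
r_corrected = 0.4123

0.4123


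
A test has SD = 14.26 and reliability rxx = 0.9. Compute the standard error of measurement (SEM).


SEM = SD * sqrt(1 - rxx)
SEM = 14.26 * sqrt(1 - 0.9)
SEM = 14.26 * sqrt(0.1) = 14.26 * 0.316228
SEM = 4.5094

4.5094


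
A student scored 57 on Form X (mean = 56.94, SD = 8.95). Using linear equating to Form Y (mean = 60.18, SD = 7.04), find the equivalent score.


slope = SD_Y / SD_X = 7.04 / 8.95 ~ 0.7866
intercept = mean_Y - slope * mean_X = 60.18 - (7.04 / 8.95) * 56.94 ~ 15.3914
Y = slope * X + intercept. To avoid rounding drift from the rounded slope/intercept, evaluate the equivalent form Y = mean_Y + SD_Y * (X - mean_X) / SD_X at full precision:
Y = 60.18 + 7.04 * (57 - 56.94) / 8.95
Y = 60.18 + 7.04 * 0.06 / 8.95
Y = 60.18 + 0.4224 / 8.95
Y = 60.18 + 0.0472
Y = 60.2272

60.2272


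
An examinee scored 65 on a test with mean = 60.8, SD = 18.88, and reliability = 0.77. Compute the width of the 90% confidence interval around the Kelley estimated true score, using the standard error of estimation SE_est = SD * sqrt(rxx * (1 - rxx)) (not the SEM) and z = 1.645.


True score estimate = 0.77*65 + 0.23*60.8 = 64.034
SE_est = SD * sqrt(rxx * (1 - rxx)) = 18.88 * sqrt(0.77 * 0.23) = 18.88 * sqrt(0.1771) = 7.945318
CI = T_est +/- z * SE_est, so width = 2 * z * SE_est = 2 * 1.645 * 7.945318
Width = 26.1401

26.1401


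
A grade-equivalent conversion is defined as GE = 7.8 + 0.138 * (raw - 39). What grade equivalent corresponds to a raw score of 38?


raw - median = 38 - 39 = -1
slope * diff = 0.138 * -1 = -0.138
GE = 7.8 + -0.138
GE = 7.662

7.662


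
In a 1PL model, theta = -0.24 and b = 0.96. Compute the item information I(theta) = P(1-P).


P = 1/(1+exp(-(-0.24-0.96))) = 0.2315
I = P*(1-P) = 0.2315 * 0.7685
I = 0.1779

0.1779


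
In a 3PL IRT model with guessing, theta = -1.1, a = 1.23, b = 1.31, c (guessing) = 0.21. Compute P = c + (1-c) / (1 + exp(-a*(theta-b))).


logit = 1.23*(-1.1 - 1.31) = -2.9643
P* = 1/(1 + exp(--2.9643)) = 0.0491
P = 0.21 + (1 - 0.21) * 0.0491
P = 0.2488

0.2488


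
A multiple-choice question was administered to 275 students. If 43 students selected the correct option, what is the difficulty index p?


Item difficulty p = number correct / total examinees
p = 43 / 275
p = 0.1564

0.1564


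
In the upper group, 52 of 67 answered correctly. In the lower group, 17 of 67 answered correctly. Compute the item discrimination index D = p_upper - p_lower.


p_upper = 52/67 = 0.7761
p_lower = 17/67 = 0.2537
D = 0.7761 - 0.2537 = 0.5224

0.5224


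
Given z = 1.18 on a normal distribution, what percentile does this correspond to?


CDF(z) = 0.5 * (1 + erf(z/sqrt(2)))
erf(0.8344) = 0.762
CDF = 0.881
Percentile rank = 0.881 * 100 = 88.1

88.1


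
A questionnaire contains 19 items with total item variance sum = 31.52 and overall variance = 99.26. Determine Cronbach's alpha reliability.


alpha = (k/(k-1)) * (1 - sum(si^2)/s_total^2)
= (19/18) * (1 - 31.52/99.26)
alpha = 0.7204

0.7204


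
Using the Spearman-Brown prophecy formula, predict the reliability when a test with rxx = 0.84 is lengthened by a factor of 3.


r_new = (n * rxx) / (1 + (n-1) * rxx)
r_new = (3 * 0.84) / (1 + 2 * 0.84)
r_new = 2.52 / 2.68
r_new = 0.9403

0.9403


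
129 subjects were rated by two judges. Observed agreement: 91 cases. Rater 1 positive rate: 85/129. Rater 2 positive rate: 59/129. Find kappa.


P_o = 91/129 = 0.705426
P_e = (85*59 + 44*70) / 16641 = 0.486449
kappa = (P_o - P_e) / (1 - P_e)
kappa = (0.705426 - 0.486449) / (1 - 0.486449)
kappa = 0.4264

0.4264


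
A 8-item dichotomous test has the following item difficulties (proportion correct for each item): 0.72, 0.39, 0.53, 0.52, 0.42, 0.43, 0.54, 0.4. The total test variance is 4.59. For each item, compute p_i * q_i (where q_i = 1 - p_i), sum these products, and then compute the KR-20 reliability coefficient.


For each item, compute p_i * q_i:
  Item 1: 0.72 * 0.28 = 0.2016
  Item 2: 0.39 * 0.61 = 0.2379
  Item 3: 0.53 * 0.47 = 0.2491
  Item 4: 0.52 * 0.48 = 0.2496
  Item 5: 0.42 * 0.58 = 0.2436
  Item 6: 0.43 * 0.57 = 0.2451
  Item 7: 0.54 * 0.46 = 0.2484
  Item 8: 0.4 * 0.6 = 0.24
Sum(p_i * q_i) = 0.2016 + 0.2379 + 0.2491 + 0.2496 + 0.2436 + 0.2451 + 0.2484 + 0.24 = 1.9153
KR-20 = (k/(k-1)) * (1 - Sum(p_i*q_i) / Var_total)
= (8/7) * (1 - 1.9153/4.59)
= 1.1429 * 0.5827
KR-20 = 0.666

0.666


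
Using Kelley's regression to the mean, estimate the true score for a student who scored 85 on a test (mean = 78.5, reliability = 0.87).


T_est = rxx * X + (1 - rxx) * mean
T_est = 0.87 * 85 + 0.13 * 78.5
T_est = 73.95 + 10.205
T_est = 84.155

84.155


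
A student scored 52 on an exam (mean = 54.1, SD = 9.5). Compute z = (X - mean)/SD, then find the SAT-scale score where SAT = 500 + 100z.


z = (X - mean) / SD = (52 - 54.1) / 9.5
z = -2.1 / 9.5
z = -0.2211
SAT-scale = SAT = 500 + 100z
Carry z at full precision (z = -2.1 / 9.5) into the conversion:
SAT-scale = 500 + 100 * (-2.1 / 9.5) = 500 + -210 / 9.5
SAT-scale = 500 + -22.1053
SAT-scale = 477.8947

477.8947


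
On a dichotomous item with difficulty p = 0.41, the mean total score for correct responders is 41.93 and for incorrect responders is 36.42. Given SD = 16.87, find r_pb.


q = 1 - p = 0.59
rpb = ((M1 - M0) / SD) * sqrt(p * q)
rpb = ((41.93 - 36.42) / 16.87) * sqrt(0.41 * 0.59)
rpb = 0.1606

0.1606


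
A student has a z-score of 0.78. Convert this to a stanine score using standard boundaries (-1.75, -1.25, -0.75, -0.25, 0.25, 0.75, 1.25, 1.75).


Stanine boundaries: [-1.75, -1.25, -0.75, -0.25, 0.25, 0.75, 1.25, 1.75]
z = 0.78
Check each boundary:
  z >= -1.75 -> could be stanine 2
  z >= -1.25 -> could be stanine 3
  z >= -0.75 -> could be stanine 4
  z >= -0.25 -> could be stanine 5
  z >= 0.25 -> could be stanine 6
  z >= 0.75 -> could be stanine 7
  z < 1.25
  z < 1.75
Highest qualifying boundary gives stanine = 7

7


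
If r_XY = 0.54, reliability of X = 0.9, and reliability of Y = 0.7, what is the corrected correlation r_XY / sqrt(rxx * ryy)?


r_corrected = rxy / sqrt(rxx * ryy)
= 0.54 / sqrt(0.9 * 0.7)
= 0.54 / sqrt(0.63)
= 0.54 / 0.793725
r_corrected = 0.6803

0.6803


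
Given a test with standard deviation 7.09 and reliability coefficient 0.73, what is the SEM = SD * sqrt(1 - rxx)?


SEM = SD * sqrt(1 - rxx)
SEM = 7.09 * sqrt(1 - 0.73)
SEM = 7.09 * sqrt(0.27) = 7.09 * 0.519615
SEM = 3.6841

3.6841


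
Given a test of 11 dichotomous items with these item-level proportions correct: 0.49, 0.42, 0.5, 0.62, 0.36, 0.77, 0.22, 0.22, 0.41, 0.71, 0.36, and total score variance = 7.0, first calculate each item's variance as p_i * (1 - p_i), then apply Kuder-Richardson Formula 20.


For each item, compute p_i * q_i:
  Item 1: 0.49 * 0.51 = 0.2499
  Item 2: 0.42 * 0.58 = 0.2436
  Item 3: 0.5 * 0.5 = 0.25
  Item 4: 0.62 * 0.38 = 0.2356
  Item 5: 0.36 * 0.64 = 0.2304
  Item 6: 0.77 * 0.23 = 0.1771
  Item 7: 0.22 * 0.78 = 0.1716
  Item 8: 0.22 * 0.78 = 0.1716
  Item 9: 0.41 * 0.59 = 0.2419
  Item 10: 0.71 * 0.29 = 0.2059
  Item 11: 0.36 * 0.64 = 0.2304
Sum(p_i * q_i) = 0.2499 + 0.2436 + 0.25 + 0.2356 + 0.2304 + 0.1771 + 0.1716 + 0.1716 + 0.2419 + 0.2059 + 0.2304 = 2.408
KR-20 = (k/(k-1)) * (1 - Sum(p_i*q_i) / Var_total)
= (11/10) * (1 - 2.408/7.0)
= 1.1 * 0.656
KR-20 = 0.7216

0.7216


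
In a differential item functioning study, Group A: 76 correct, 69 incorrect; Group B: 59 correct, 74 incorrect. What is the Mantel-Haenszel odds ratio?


Odds_A = 76/69 = 1.1014
Odds_B = 59/74 = 0.7973
OR = Odds_A / Odds_B = 1.1014 / 0.7973
Exactly, OR = (76 * 74) / (69 * 59) = 5624 / 4071
OR = 1.3815

1.3815


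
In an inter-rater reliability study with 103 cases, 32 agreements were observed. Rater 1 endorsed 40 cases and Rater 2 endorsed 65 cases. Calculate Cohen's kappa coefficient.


P_o = 32/103 = 0.31068
P_e = (40*65 + 63*38) / 10609 = 0.470732
kappa = (P_o - P_e) / (1 - P_e)
kappa = (0.31068 - 0.470732) / (1 - 0.470732)
kappa = -0.3024

-0.3024


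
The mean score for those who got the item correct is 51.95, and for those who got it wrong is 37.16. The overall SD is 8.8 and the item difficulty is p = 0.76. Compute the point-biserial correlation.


q = 1 - p = 0.24
rpb = ((M1 - M0) / SD) * sqrt(p * q)
rpb = ((51.95 - 37.16) / 8.8) * sqrt(0.76 * 0.24)
rpb = 0.7178

0.7178


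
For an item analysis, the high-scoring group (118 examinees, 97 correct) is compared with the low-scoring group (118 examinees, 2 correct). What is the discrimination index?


p_upper = 97/118 = 0.822
p_lower = 2/118 = 0.0169
D = 0.822 - 0.0169 = 0.8051

0.8051


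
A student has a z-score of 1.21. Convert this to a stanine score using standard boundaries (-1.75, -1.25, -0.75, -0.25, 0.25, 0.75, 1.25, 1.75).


Stanine boundaries: [-1.75, -1.25, -0.75, -0.25, 0.25, 0.75, 1.25, 1.75]
z = 1.21
Check each boundary:
  z >= -1.75 -> could be stanine 2
  z >= -1.25 -> could be stanine 3
  z >= -0.75 -> could be stanine 4
  z >= -0.25 -> could be stanine 5
  z >= 0.25 -> could be stanine 6
  z >= 0.75 -> could be stanine 7
  z < 1.25
  z < 1.75
Highest qualifying boundary gives stanine = 7

7


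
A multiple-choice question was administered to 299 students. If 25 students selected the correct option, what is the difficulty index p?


Item difficulty p = number correct / total examinees
p = 25 / 299
p = 0.0836

0.0836


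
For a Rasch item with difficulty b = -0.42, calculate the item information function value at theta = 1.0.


P = 1/(1+exp(-(1.0--0.42))) = 0.8053
I = P*(1-P) = 0.8053 * 0.1947
I = 0.1568

0.1568


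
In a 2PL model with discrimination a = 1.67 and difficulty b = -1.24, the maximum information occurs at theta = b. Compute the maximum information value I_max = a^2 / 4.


For 2PL, max info at theta = b = -1.24
I_max = a^2 / 4 = 1.67^2 / 4
= 2.7889 / 4
I_max = 0.6972

0.6972


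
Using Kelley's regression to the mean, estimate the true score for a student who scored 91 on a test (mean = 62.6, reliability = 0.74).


T_est = rxx * X + (1 - rxx) * mean
T_est = 0.74 * 91 + 0.26 * 62.6
T_est = 67.34 + 16.276
T_est = 83.616

83.616


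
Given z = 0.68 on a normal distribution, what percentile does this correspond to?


CDF(z) = 0.5 * (1 + erf(z/sqrt(2)))
erf(0.4808) = 0.5035
CDF = 0.7517
Percentile rank = 0.7517 * 100 = 75.17

75.17


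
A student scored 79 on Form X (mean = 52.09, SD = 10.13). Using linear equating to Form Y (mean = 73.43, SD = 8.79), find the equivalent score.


slope = SD_Y / SD_X = 8.79 / 10.13 ~ 0.8677
intercept = mean_Y - slope * mean_X = 73.43 - (8.79 / 10.13) * 52.09 ~ 28.2305
Y = slope * X + intercept. To avoid rounding drift from the rounded slope/intercept, evaluate the equivalent form Y = mean_Y + SD_Y * (X - mean_X) / SD_X at full precision:
Y = 73.43 + 8.79 * (79 - 52.09) / 10.13
Y = 73.43 + 8.79 * 26.91 / 10.13
Y = 73.43 + 236.5389 / 10.13
Y = 73.43 + 23.3503
Y = 96.7803

96.7803


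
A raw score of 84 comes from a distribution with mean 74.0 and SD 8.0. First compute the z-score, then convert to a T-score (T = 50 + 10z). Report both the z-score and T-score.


z = (X - mean) / SD = (84 - 74.0) / 8.0
z = 10.0 / 8.0
z = 1.25
T-score = T = 50 + 10z
Carry z at full precision (z = 10.0 / 8.0) into the conversion:
T-score = 50 + 10 * (10.0 / 8.0) = 50 + 100 / 8.0
T-score = 50 + 12.5
T-score = 62.5

62.5


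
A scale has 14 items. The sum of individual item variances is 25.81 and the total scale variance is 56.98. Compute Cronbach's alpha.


alpha = (k/(k-1)) * (1 - sum(si^2)/s_total^2)
= (14/13) * (1 - 25.81/56.98)
alpha = 0.5891

0.5891


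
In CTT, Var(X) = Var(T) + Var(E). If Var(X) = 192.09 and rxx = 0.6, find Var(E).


var_true = rxx * var_obs = 0.6 * 192.09 = 115.254
var_error = var_obs - var_true
var_error = 192.09 - 115.254
var_error = 76.836

76.836


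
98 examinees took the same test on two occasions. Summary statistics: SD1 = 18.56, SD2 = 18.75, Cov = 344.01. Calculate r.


r = cov(X,Y) / (SD_X * SD_Y)
r = 344.01 / (18.56 * 18.75)
r = 344.01 / 348.0
r = 0.9885

0.9885


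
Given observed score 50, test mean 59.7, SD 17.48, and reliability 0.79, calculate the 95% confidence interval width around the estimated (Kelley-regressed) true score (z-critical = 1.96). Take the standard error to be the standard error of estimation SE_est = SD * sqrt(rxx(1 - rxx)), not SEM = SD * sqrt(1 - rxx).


True score estimate = 0.79*50 + 0.21*59.7 = 52.037
SE_est = SD * sqrt(rxx * (1 - rxx)) = 17.48 * sqrt(0.79 * 0.21) = 17.48 * sqrt(0.1659) = 7.119748
CI = T_est +/- z * SE_est, so width = 2 * z * SE_est = 2 * 1.96 * 7.119748
Width = 27.9094

27.9094


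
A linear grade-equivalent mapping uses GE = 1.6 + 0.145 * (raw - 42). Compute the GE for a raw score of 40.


raw - median = 40 - 42 = -2
slope * diff = 0.145 * -2 = -0.29
GE = 1.6 + -0.29
GE = 1.31

1.31


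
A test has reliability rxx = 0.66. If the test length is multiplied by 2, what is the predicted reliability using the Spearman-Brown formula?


r_new = (n * rxx) / (1 + (n-1) * rxx)
r_new = (2 * 0.66) / (1 + 1 * 0.66)
r_new = 1.32 / 1.66
r_new = 0.7952

0.7952


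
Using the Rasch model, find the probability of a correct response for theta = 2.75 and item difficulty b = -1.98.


theta - b = 2.75 - -1.98 = 4.73
exp(-(theta - b)) = exp(-4.73) = 0.0088
P = 1 / (1 + 0.0088)
P = 0.9913

0.9913


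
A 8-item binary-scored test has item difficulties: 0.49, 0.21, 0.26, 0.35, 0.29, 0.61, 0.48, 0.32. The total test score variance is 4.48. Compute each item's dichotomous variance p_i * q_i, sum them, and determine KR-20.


For each item, compute p_i * q_i:
  Item 1: 0.49 * 0.51 = 0.2499
  Item 2: 0.21 * 0.79 = 0.1659
  Item 3: 0.26 * 0.74 = 0.1924
  Item 4: 0.35 * 0.65 = 0.2275
  Item 5: 0.29 * 0.71 = 0.2059
  Item 6: 0.61 * 0.39 = 0.2379
  Item 7: 0.48 * 0.52 = 0.2496
  Item 8: 0.32 * 0.68 = 0.2176
Sum(p_i * q_i) = 0.2499 + 0.1659 + 0.1924 + 0.2275 + 0.2059 + 0.2379 + 0.2496 + 0.2176 = 1.7467
KR-20 = (k/(k-1)) * (1 - Sum(p_i*q_i) / Var_total)
= (8/7) * (1 - 1.7467/4.48)
= 1.1429 * 0.6101
KR-20 = 0.6973

0.6973
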